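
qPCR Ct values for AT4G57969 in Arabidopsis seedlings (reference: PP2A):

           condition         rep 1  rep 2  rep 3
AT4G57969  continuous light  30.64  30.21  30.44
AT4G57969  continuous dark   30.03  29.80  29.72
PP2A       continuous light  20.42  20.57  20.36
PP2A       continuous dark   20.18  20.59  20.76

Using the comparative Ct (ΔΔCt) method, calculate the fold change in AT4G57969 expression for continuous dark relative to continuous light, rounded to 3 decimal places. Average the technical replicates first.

Mean Ct: AT4G57969 continuous light 30.430; AT4G57969 continuous dark 29.850; PP2A continuous light 20.450; PP2A continuous dark 20.510
ΔCt(continuous light) = 30.430 − 20.450 = 9.980
ΔCt(continuous dark) = 29.850 − 20.510 = 9.340
ΔΔCt = 9.340 − 9.980 = -0.640
Fold change = 2^(−(-0.640)) = 2^0.640 = 1.5583

1.558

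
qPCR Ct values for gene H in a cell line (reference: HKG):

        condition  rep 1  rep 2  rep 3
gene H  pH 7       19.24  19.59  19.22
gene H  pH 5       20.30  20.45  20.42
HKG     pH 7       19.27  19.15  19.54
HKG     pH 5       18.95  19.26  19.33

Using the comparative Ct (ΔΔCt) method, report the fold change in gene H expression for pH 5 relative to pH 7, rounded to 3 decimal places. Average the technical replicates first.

Mean Ct: gene H pH 7 19.350; gene H pH 5 20.390; HKG pH 7 19.320; HKG pH 5 19.180
ΔCt(pH 7) = 19.350 − 19.320 = 0.030
ΔCt(pH 5) = 20.390 − 19.180 = 1.210
ΔΔCt = 1.210 − 0.030 = 1.180
Fold change = 2^(−1.180) = 0.4414

0.441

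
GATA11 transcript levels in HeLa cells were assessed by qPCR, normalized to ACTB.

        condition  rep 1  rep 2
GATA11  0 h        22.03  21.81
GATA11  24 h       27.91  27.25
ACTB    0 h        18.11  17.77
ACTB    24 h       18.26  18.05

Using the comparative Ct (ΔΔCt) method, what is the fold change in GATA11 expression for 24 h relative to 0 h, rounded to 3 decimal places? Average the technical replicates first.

Mean Ct: GATA11 0 h 21.920; GATA11 24 h 27.580; ACTB 0 h 17.940; ACTB 24 h 18.155
ΔCt(0 h) = 21.920 − 17.940 = 3.980
ΔCt(24 h) = 27.580 − 18.155 = 9.425
ΔΔCt = 9.425 − 3.980 = 5.445
Fold change = 2^(−5.445) = 0.0230

0.023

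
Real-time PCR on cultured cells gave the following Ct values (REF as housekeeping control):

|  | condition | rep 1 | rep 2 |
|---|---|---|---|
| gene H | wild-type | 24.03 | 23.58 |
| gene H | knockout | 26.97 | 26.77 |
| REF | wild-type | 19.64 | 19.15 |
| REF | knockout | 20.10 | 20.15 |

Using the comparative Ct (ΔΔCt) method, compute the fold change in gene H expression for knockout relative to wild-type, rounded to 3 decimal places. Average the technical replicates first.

0.198

Mean Ct: gene H wild-type 23.805; gene H knockout 26.870; REF wild-type 19.395; REF knockout 20.125
ΔCt(wild-type) = 23.805 − 19.395 = 4.410
ΔCt(knockout) = 26.870 − 20.125 = 6.745
ΔΔCt = 6.745 − 4.410 = 2.335
Fold change = 2^(−2.335) = 0.1982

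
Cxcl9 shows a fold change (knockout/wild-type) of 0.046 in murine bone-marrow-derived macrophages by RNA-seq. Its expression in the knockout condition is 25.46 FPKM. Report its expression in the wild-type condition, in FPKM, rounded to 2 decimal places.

553.48

wild-type expression = 25.46 / 0.046 = 553.48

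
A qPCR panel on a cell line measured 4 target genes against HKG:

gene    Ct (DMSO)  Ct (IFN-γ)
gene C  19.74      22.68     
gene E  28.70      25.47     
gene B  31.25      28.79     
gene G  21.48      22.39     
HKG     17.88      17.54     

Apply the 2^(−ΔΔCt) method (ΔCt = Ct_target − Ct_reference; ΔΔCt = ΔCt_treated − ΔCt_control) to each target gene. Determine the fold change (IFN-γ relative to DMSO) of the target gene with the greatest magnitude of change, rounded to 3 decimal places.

0.103

gene C: ΔΔCt = (22.68−17.54) − (19.74−17.88) = 5.14 − 1.86 = 3.28; fold change = 2^-3.28 = 0.103
gene E: ΔΔCt = (25.47−17.54) − (28.70−17.88) = 7.93 − 10.82 = -2.89; fold change = 2^2.89 = 7.413
gene B: ΔΔCt = (28.79−17.54) − (31.25−17.88) = 11.25 − 13.37 = -2.12; fold change = 2^2.12 = 4.347
gene G: ΔΔCt = (22.39−17.54) − (21.48−17.88) = 4.85 − 3.60 = 1.25; fold change = 2^-1.25 = 0.420
gene C has the largest |ΔΔCt| = 3.28.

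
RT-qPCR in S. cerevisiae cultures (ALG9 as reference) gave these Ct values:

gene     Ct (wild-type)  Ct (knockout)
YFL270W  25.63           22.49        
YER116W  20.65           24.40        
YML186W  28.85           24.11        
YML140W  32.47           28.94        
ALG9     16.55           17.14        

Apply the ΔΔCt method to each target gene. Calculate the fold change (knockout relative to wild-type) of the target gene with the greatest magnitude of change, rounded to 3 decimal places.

YFL270W: ΔΔCt = (22.49−17.14) − (25.63−16.55) = 5.35 − 9.08 = -3.73; fold change = 2^3.73 = 13.269
YER116W: ΔΔCt = (24.40−17.14) − (20.65−16.55) = 7.26 − 4.10 = 3.16; fold change = 2^-3.16 = 0.112
YML186W: ΔΔCt = (24.11−17.14) − (28.85−16.55) = 6.97 − 12.30 = -5.33; fold change = 2^5.33 = 40.224
YML140W: ΔΔCt = (28.94−17.14) − (32.47−16.55) = 11.80 − 15.92 = -4.12; fold change = 2^4.12 = 17.388
YML186W has the largest |ΔΔCt| = 5.33.

40.224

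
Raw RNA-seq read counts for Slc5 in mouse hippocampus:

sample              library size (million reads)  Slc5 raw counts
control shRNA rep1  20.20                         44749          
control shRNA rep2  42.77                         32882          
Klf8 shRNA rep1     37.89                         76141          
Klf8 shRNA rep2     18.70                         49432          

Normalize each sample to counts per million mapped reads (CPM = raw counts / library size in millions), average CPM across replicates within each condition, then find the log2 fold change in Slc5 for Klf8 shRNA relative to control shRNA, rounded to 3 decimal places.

0.641

CPM(control shRNA rep1) = 44749 / 20.20 = 2215.2970
CPM(control shRNA rep2) = 32882 / 42.77 = 768.8099
CPM(Klf8 shRNA rep1) = 76141 / 37.89 = 2009.5276
CPM(Klf8 shRNA rep2) = 49432 / 18.70 = 2643.4225
mean CPM(control shRNA) = 1492.0535; mean CPM(Klf8 shRNA) = 2326.4750
Fold change = 2326.4750 / 1492.0535 = 1.55924
log2(1.55924) = 0.6408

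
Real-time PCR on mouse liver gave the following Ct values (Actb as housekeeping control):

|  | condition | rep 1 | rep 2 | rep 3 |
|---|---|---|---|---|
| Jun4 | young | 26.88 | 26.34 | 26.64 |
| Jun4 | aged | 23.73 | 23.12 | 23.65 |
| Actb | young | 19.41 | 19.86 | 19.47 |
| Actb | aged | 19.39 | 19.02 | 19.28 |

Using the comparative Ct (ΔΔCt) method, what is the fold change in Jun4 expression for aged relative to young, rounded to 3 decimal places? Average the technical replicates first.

6.821

Mean Ct: Jun4 young 26.620; Jun4 aged 23.500; Actb young 19.580; Actb aged 19.230
ΔCt(young) = 26.620 − 19.580 = 7.040
ΔCt(aged) = 23.500 − 19.230 = 4.270
ΔΔCt = 4.270 − 7.040 = -2.770
Fold change = 2^(−(-2.770)) = 2^2.770 = 6.8211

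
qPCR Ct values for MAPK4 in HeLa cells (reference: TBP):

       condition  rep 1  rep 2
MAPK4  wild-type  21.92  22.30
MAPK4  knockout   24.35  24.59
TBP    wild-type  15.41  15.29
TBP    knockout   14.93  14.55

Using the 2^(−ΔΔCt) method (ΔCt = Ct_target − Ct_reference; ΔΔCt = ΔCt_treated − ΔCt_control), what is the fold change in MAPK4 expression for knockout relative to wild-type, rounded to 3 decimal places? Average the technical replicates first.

0.128

Mean Ct: MAPK4 wild-type 22.110; MAPK4 knockout 24.470; TBP wild-type 15.350; TBP knockout 14.740
ΔCt(wild-type) = 22.110 − 15.350 = 6.760
ΔCt(knockout) = 24.470 − 14.740 = 9.730
ΔΔCt = 9.730 − 6.760 = 2.970
Fold change = 2^(−2.970) = 0.1276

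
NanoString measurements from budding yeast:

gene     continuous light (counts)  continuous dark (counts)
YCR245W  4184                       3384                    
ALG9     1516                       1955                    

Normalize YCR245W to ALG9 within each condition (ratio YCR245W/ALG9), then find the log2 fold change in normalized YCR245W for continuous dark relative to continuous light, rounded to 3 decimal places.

YCR245W/ALG9 (continuous light) = 4184 / 1516 = 2.7599
YCR245W/ALG9 (continuous dark) = 3384 / 1955 = 1.7309
Fold change = 1.7309 / 2.7599 = 0.6272
log2(0.6272) = -0.6731

-0.673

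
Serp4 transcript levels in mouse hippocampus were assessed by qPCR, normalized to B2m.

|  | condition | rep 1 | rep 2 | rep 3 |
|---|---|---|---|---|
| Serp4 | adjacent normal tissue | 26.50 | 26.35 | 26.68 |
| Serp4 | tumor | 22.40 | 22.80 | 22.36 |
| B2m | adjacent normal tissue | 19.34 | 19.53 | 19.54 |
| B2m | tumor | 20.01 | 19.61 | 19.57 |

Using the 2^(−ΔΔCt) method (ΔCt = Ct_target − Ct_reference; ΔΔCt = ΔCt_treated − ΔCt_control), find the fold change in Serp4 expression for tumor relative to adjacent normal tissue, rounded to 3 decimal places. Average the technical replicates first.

19.027

Mean Ct: Serp4 adjacent normal tissue 26.510; Serp4 tumor 22.520; B2m adjacent normal tissue 19.470; B2m tumor 19.730
ΔCt(adjacent normal tissue) = 26.510 − 19.470 = 7.040
ΔCt(tumor) = 22.520 − 19.730 = 2.790
ΔΔCt = 2.790 − 7.040 = -4.250
Fold change = 2^(−(-4.250)) = 2^4.250 = 19.0273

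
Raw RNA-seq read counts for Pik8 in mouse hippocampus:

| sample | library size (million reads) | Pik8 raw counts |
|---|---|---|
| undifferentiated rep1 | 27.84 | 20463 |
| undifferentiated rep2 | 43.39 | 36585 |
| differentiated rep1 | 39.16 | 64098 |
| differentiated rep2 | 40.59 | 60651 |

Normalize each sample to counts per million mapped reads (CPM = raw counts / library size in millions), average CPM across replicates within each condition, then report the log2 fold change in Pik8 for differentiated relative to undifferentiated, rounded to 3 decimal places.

0.988

CPM(undifferentiated rep1) = 20463 / 27.84 = 735.0216
CPM(undifferentiated rep2) = 36585 / 43.39 = 843.1666
CPM(differentiated rep1) = 64098 / 39.16 = 1636.8233
CPM(differentiated rep2) = 60651 / 40.59 = 1494.2350
mean CPM(undifferentiated) = 789.0941; mean CPM(differentiated) = 1565.5292
Fold change = 1565.5292 / 789.0941 = 1.98396
log2(1.98396) = 0.9884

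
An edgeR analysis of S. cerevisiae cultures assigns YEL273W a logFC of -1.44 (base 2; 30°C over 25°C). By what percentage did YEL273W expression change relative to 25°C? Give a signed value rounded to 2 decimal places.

Fold change = 2^(-1.44) = 0.3686
Percent change = (FC − 1) × 100% = (0.3686 − 1) × 100 = -63.14%

-63.14%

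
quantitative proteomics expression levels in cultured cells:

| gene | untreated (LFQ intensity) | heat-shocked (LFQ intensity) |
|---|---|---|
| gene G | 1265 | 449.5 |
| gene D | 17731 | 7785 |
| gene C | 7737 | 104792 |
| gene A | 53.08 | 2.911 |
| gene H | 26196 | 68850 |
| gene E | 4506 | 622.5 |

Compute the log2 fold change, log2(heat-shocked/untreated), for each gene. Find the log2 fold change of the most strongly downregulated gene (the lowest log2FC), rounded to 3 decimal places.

-4.189

log2(449.5/1265) = -1.493  (gene G)
log2(7785/17731) = -1.188  (gene D)
log2(104792/7737) = 3.760  (gene C)
log2(2.911/53.08) = -4.189  (gene A)
log2(68850/26196) = 1.394  (gene H)
log2(622.5/4506) = -2.856  (gene E)
gene A is most strongly downregulated.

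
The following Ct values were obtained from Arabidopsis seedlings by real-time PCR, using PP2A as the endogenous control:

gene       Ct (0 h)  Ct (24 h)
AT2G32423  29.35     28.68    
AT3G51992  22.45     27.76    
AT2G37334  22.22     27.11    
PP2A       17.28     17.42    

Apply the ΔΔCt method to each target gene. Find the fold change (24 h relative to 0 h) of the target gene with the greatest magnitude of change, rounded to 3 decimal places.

AT2G32423: ΔΔCt = (28.68−17.42) − (29.35−17.28) = 11.26 − 12.07 = -0.81; fold change = 2^0.81 = 1.753
AT3G51992: ΔΔCt = (27.76−17.42) − (22.45−17.28) = 10.34 − 5.17 = 5.17; fold change = 2^-5.17 = 0.028
AT2G37334: ΔΔCt = (27.11−17.42) − (22.22−17.28) = 9.69 − 4.94 = 4.75; fold change = 2^-4.75 = 0.037
AT3G51992 has the largest |ΔΔCt| = 5.17.

0.028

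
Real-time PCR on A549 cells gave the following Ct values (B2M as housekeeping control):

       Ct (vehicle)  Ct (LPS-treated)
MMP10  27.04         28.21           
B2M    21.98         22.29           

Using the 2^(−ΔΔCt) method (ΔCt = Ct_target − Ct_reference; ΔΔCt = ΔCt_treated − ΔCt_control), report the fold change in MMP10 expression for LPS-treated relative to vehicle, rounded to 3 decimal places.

ΔCt(vehicle) = 27.040 − 21.980 = 5.060
ΔCt(LPS-treated) = 28.210 − 22.290 = 5.920
ΔΔCt = 5.920 − 5.060 = 0.860
Fold change = 2^(−0.860) = 0.5510

0.551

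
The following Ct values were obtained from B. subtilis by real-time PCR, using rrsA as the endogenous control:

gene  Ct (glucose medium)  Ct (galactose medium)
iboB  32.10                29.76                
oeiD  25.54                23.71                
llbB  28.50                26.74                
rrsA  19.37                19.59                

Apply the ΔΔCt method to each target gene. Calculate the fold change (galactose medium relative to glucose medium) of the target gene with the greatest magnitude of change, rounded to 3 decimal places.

iboB: ΔΔCt = (29.76−19.59) − (32.10−19.37) = 10.17 − 12.73 = -2.56; fold change = 2^2.56 = 5.897
oeiD: ΔΔCt = (23.71−19.59) − (25.54−19.37) = 4.12 − 6.17 = -2.05; fold change = 2^2.05 = 4.141
llbB: ΔΔCt = (26.74−19.59) − (28.50−19.37) = 7.15 − 9.13 = -1.98; fold change = 2^1.98 = 3.945
iboB has the largest |ΔΔCt| = 2.56.

5.897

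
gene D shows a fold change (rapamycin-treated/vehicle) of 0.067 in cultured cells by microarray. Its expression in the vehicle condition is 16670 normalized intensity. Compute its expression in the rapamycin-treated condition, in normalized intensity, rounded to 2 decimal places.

rapamycin-treated expression = 16670 × 0.067 = 1116.89

1116.89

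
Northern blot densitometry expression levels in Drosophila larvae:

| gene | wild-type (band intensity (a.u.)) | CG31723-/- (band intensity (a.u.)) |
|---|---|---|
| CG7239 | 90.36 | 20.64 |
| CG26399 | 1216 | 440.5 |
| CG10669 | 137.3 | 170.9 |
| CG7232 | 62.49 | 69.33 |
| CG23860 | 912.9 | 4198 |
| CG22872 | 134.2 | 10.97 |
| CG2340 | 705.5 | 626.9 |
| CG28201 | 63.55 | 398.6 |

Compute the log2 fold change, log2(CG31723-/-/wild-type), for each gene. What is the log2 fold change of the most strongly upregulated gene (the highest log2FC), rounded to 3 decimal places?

2.649

log2(20.64/90.36) = -2.130  (CG7239)
log2(440.5/1216) = -1.465  (CG26399)
log2(170.9/137.3) = 0.316  (CG10669)
log2(69.33/62.49) = 0.150  (CG7232)
log2(4198/912.9) = 2.201  (CG23860)
log2(10.97/134.2) = -3.613  (CG22872)
log2(626.9/705.5) = -0.170  (CG2340)
log2(398.6/63.55) = 2.649  (CG28201)
CG28201 is most strongly upregulated.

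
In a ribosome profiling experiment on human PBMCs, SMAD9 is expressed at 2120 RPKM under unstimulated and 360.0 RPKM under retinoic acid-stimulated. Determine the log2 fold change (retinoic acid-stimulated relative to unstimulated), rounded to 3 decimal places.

Fold change = 360.0 / 2120 = 0.1698
log2(0.1698) = -2.5580

-2.558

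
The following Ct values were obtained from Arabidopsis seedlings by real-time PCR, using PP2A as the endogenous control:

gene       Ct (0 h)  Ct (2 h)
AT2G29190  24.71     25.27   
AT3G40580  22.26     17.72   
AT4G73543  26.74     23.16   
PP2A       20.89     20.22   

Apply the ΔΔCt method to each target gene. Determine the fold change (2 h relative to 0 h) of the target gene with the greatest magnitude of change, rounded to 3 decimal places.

14.621

AT2G29190: ΔΔCt = (25.27−20.22) − (24.71−20.89) = 5.05 − 3.82 = 1.23; fold change = 2^-1.23 = 0.426
AT3G40580: ΔΔCt = (17.72−20.22) − (22.26−20.89) = -2.50 − 1.37 = -3.87; fold change = 2^3.87 = 14.621
AT4G73543: ΔΔCt = (23.16−20.22) − (26.74−20.89) = 2.94 − 5.85 = -2.91; fold change = 2^2.91 = 7.516
AT3G40580 has the largest |ΔΔCt| = 3.87.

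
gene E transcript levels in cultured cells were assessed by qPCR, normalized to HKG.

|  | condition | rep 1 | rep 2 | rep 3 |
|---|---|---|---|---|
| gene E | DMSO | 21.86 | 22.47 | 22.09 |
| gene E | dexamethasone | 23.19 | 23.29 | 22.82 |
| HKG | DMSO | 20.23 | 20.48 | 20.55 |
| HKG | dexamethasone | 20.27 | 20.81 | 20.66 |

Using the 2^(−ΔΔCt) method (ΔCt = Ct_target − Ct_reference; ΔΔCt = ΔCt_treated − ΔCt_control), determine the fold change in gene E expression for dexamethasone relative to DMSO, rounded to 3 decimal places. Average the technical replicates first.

Mean Ct: gene E DMSO 22.140; gene E dexamethasone 23.100; HKG DMSO 20.420; HKG dexamethasone 20.580
ΔCt(DMSO) = 22.140 − 20.420 = 1.720
ΔCt(dexamethasone) = 23.100 − 20.580 = 2.520
ΔΔCt = 2.520 − 1.720 = 0.800
Fold change = 2^(−0.800) = 0.5743

0.574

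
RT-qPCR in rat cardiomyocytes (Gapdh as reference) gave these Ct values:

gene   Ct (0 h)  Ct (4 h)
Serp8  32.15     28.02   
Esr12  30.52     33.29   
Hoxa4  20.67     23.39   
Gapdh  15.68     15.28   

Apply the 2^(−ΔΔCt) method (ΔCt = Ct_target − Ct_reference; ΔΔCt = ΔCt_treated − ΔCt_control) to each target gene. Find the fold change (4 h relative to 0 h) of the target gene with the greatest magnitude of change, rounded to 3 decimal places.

13.269

Serp8: ΔΔCt = (28.02−15.28) − (32.15−15.68) = 12.74 − 16.47 = -3.73; fold change = 2^3.73 = 13.269
Esr12: ΔΔCt = (33.29−15.28) − (30.52−15.68) = 18.01 − 14.84 = 3.17; fold change = 2^-3.17 = 0.111
Hoxa4: ΔΔCt = (23.39−15.28) − (20.67−15.68) = 8.11 − 4.99 = 3.12; fold change = 2^-3.12 = 0.115
Serp8 has the largest |ΔΔCt| = 3.73.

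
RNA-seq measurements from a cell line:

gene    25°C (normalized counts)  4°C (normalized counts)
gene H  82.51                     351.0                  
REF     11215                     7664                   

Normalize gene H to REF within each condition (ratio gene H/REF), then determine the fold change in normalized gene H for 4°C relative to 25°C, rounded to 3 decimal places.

gene H/REF (25°C) = 82.51 / 11215 = 0.0073571
gene H/REF (4°C) = 351.0 / 7664 = 0.045799
Fold change = 0.045799 / 0.0073571 = 6.2251

6.225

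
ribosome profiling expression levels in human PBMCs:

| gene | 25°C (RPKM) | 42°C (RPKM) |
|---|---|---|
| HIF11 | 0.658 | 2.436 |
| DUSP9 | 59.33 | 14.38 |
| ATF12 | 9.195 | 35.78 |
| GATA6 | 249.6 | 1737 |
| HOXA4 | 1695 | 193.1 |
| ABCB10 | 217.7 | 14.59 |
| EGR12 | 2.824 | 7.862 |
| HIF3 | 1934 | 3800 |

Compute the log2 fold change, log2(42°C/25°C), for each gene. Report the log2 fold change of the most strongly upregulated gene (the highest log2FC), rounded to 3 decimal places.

2.799

log2(2.436/0.658) = 1.888  (HIF11)
log2(14.38/59.33) = -2.045  (DUSP9)
log2(35.78/9.195) = 1.960  (ATF12)
log2(1737/249.6) = 2.799  (GATA6)
log2(193.1/1695) = -3.134  (HOXA4)
log2(14.59/217.7) = -3.899  (ABCB10)
log2(7.862/2.824) = 1.477  (EGR12)
log2(3800/1934) = 0.974  (HIF3)
GATA6 is most strongly upregulated.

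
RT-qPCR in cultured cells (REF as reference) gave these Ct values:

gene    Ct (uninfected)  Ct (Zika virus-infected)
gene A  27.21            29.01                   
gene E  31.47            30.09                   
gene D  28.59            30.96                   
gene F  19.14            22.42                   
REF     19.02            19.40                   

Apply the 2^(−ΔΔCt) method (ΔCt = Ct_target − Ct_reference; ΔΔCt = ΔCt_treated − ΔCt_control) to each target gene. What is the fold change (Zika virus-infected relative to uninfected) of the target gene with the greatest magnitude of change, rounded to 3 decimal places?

0.134

gene A: ΔΔCt = (29.01−19.40) − (27.21−19.02) = 9.61 − 8.19 = 1.42; fold change = 2^-1.42 = 0.374
gene E: ΔΔCt = (30.09−19.40) − (31.47−19.02) = 10.69 − 12.45 = -1.76; fold change = 2^1.76 = 3.387
gene D: ΔΔCt = (30.96−19.40) − (28.59−19.02) = 11.56 − 9.57 = 1.99; fold change = 2^-1.99 = 0.252
gene F: ΔΔCt = (22.42−19.40) − (19.14−19.02) = 3.02 − 0.12 = 2.90; fold change = 2^-2.90 = 0.134
gene F has the largest |ΔΔCt| = 2.90.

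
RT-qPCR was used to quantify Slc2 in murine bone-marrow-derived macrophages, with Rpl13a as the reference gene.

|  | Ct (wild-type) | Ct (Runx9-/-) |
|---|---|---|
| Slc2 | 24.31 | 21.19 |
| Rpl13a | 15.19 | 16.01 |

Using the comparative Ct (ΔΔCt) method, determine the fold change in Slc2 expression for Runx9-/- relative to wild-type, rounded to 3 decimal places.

ΔCt(wild-type) = 24.310 − 15.190 = 9.120
ΔCt(Runx9-/-) = 21.190 − 16.010 = 5.180
ΔΔCt = 5.180 − 9.120 = -3.940
Fold change = 2^(−(-3.940)) = 2^3.940 = 15.3482

15.348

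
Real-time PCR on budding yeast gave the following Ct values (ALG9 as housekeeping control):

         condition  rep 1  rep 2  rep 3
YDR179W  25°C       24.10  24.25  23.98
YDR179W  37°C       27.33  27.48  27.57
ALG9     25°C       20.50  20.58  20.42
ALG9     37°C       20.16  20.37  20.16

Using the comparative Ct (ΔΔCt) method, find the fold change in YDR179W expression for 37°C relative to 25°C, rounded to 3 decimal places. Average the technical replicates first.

0.081

Mean Ct: YDR179W 25°C 24.110; YDR179W 37°C 27.460; ALG9 25°C 20.500; ALG9 37°C 20.230
ΔCt(25°C) = 24.110 − 20.500 = 3.610
ΔCt(37°C) = 27.460 − 20.230 = 7.230
ΔΔCt = 7.230 − 3.610 = 3.620
Fold change = 2^(−3.620) = 0.0813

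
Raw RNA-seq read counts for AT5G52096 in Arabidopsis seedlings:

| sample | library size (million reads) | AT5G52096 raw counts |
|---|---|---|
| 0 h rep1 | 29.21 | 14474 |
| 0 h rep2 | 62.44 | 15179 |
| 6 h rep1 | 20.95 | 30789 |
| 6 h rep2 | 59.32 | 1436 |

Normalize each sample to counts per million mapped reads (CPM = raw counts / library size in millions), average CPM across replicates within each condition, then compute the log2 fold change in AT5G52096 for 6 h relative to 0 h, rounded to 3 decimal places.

1.016

CPM(0 h rep1) = 14474 / 29.21 = 495.5152
CPM(0 h rep2) = 15179 / 62.44 = 243.0974
CPM(6 h rep1) = 30789 / 20.95 = 1469.6420
CPM(6 h rep2) = 1436 / 59.32 = 24.2077
mean CPM(0 h) = 369.3063; mean CPM(6 h) = 746.9248
Fold change = 746.9248 / 369.3063 = 2.02251
log2(2.02251) = 1.0161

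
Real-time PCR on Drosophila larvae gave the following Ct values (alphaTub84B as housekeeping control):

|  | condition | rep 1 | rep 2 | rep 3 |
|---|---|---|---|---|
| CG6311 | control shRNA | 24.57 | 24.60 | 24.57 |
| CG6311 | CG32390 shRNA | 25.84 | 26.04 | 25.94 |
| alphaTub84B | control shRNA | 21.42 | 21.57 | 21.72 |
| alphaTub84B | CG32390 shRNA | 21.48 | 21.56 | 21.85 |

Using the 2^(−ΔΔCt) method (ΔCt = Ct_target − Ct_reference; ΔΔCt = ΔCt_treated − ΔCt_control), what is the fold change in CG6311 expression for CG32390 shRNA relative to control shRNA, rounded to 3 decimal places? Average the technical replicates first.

0.406

Mean Ct: CG6311 control shRNA 24.580; CG6311 CG32390 shRNA 25.940; alphaTub84B control shRNA 21.570; alphaTub84B CG32390 shRNA 21.630
ΔCt(control shRNA) = 24.580 − 21.570 = 3.010
ΔCt(CG32390 shRNA) = 25.940 − 21.630 = 4.310
ΔΔCt = 4.310 − 3.010 = 1.300
Fold change = 2^(−1.300) = 0.4061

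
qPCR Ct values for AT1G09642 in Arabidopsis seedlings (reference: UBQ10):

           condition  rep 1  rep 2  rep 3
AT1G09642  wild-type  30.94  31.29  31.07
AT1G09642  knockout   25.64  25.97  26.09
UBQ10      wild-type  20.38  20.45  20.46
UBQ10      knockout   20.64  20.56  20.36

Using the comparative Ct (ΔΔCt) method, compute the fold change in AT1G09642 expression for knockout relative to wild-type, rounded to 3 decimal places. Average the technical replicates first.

39.124

Mean Ct: AT1G09642 wild-type 31.100; AT1G09642 knockout 25.900; UBQ10 wild-type 20.430; UBQ10 knockout 20.520
ΔCt(wild-type) = 31.100 − 20.430 = 10.670
ΔCt(knockout) = 25.900 − 20.520 = 5.380
ΔΔCt = 5.380 − 10.670 = -5.290
Fold change = 2^(−(-5.290)) = 2^5.290 = 39.1245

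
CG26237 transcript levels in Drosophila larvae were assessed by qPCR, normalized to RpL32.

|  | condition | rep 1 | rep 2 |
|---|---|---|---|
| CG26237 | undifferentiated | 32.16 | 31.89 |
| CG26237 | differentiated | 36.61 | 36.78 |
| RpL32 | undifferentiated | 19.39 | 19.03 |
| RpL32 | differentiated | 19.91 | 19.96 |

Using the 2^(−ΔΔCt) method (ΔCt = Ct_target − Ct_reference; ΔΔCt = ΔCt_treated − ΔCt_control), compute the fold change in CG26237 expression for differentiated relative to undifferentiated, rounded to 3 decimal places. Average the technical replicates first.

Mean Ct: CG26237 undifferentiated 32.025; CG26237 differentiated 36.695; RpL32 undifferentiated 19.210; RpL32 differentiated 19.935
ΔCt(undifferentiated) = 32.025 − 19.210 = 12.815
ΔCt(differentiated) = 36.695 − 19.935 = 16.760
ΔΔCt = 16.760 − 12.815 = 3.945
Fold change = 2^(−3.945) = 0.0649

0.065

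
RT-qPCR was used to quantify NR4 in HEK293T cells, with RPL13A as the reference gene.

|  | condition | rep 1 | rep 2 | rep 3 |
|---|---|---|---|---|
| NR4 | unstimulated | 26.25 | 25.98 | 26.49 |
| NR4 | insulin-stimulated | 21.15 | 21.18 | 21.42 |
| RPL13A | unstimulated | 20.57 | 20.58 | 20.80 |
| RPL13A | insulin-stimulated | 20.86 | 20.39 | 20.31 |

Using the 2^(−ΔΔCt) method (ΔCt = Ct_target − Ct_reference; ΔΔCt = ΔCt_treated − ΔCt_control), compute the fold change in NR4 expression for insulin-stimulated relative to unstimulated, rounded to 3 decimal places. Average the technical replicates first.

29.041

Mean Ct: NR4 unstimulated 26.240; NR4 insulin-stimulated 21.250; RPL13A unstimulated 20.650; RPL13A insulin-stimulated 20.520
ΔCt(unstimulated) = 26.240 − 20.650 = 5.590
ΔCt(insulin-stimulated) = 21.250 − 20.520 = 0.730
ΔΔCt = 0.730 − 5.590 = -4.860
Fold change = 2^(−(-4.860)) = 2^4.860 = 29.0406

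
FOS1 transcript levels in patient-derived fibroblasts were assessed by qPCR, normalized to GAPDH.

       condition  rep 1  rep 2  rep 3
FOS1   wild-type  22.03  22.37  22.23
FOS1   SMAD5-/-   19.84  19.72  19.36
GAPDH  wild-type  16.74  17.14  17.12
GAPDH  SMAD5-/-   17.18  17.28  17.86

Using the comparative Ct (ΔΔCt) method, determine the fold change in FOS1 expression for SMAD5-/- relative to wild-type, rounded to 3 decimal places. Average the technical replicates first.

Mean Ct: FOS1 wild-type 22.210; FOS1 SMAD5-/- 19.640; GAPDH wild-type 17.000; GAPDH SMAD5-/- 17.440
ΔCt(wild-type) = 22.210 − 17.000 = 5.210
ΔCt(SMAD5-/-) = 19.640 − 17.440 = 2.200
ΔΔCt = 2.200 − 5.210 = -3.010
Fold change = 2^(−(-3.010)) = 2^3.010 = 8.0556

8.056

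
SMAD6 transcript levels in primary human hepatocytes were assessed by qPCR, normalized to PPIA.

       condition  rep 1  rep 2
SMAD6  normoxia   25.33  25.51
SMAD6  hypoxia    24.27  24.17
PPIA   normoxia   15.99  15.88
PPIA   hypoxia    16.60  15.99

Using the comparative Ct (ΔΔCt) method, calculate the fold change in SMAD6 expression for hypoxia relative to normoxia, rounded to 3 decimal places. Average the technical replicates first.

2.949

Mean Ct: SMAD6 normoxia 25.420; SMAD6 hypoxia 24.220; PPIA normoxia 15.935; PPIA hypoxia 16.295
ΔCt(normoxia) = 25.420 − 15.935 = 9.485
ΔCt(hypoxia) = 24.220 − 16.295 = 7.925
ΔΔCt = 7.925 − 9.485 = -1.560
Fold change = 2^(−(-1.560)) = 2^1.560 = 2.9485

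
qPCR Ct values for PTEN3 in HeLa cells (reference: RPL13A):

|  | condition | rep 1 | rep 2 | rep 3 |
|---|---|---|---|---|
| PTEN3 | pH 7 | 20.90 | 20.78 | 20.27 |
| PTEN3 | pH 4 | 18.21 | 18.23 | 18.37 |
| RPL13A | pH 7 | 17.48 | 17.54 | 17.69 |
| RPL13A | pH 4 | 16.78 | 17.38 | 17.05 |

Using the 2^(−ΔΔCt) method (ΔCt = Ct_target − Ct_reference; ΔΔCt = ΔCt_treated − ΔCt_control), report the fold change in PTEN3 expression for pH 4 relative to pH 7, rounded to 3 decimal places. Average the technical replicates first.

Mean Ct: PTEN3 pH 7 20.650; PTEN3 pH 4 18.270; RPL13A pH 7 17.570; RPL13A pH 4 17.070
ΔCt(pH 7) = 20.650 − 17.570 = 3.080
ΔCt(pH 4) = 18.270 − 17.070 = 1.200
ΔΔCt = 1.200 − 3.080 = -1.880
Fold change = 2^(−(-1.880)) = 2^1.880 = 3.6808

3.681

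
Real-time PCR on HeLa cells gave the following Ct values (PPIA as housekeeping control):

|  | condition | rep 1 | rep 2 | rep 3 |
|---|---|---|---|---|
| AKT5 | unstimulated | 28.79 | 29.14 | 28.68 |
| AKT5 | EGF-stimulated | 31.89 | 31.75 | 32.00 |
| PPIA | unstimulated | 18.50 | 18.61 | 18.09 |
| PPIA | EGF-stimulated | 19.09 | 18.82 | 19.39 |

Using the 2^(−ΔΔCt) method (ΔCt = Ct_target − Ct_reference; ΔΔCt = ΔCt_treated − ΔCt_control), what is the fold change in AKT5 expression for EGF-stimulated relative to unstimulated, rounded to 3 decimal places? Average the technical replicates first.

Mean Ct: AKT5 unstimulated 28.870; AKT5 EGF-stimulated 31.880; PPIA unstimulated 18.400; PPIA EGF-stimulated 19.100
ΔCt(unstimulated) = 28.870 − 18.400 = 10.470
ΔCt(EGF-stimulated) = 31.880 − 19.100 = 12.780
ΔΔCt = 12.780 − 10.470 = 2.310
Fold change = 2^(−2.310) = 0.2017

0.202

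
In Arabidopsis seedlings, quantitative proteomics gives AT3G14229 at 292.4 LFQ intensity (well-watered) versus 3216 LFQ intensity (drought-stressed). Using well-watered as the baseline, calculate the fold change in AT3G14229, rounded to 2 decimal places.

11.00

Fold change = 3216 / 292.4 = 10.999
AT3G14229 is upregulated.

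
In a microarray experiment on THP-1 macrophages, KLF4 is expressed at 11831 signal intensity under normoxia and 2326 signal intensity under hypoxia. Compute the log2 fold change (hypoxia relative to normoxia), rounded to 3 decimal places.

Fold change = 2326 / 11831 = 0.1966
log2(0.1966) = -2.3466

-2.347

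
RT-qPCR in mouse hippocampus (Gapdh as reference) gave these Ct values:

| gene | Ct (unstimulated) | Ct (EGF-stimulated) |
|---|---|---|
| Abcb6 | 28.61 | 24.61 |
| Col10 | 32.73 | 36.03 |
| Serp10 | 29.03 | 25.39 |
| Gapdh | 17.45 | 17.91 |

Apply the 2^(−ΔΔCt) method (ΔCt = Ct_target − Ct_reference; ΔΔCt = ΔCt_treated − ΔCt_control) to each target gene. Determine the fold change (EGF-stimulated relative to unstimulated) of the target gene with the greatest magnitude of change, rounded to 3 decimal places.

22.009

Abcb6: ΔΔCt = (24.61−17.91) − (28.61−17.45) = 6.70 − 11.16 = -4.46; fold change = 2^4.46 = 22.009
Col10: ΔΔCt = (36.03−17.91) − (32.73−17.45) = 18.12 − 15.28 = 2.84; fold change = 2^-2.84 = 0.140
Serp10: ΔΔCt = (25.39−17.91) − (29.03−17.45) = 7.48 − 11.58 = -4.10; fold change = 2^4.10 = 17.148
Abcb6 has the largest |ΔΔCt| = 4.46.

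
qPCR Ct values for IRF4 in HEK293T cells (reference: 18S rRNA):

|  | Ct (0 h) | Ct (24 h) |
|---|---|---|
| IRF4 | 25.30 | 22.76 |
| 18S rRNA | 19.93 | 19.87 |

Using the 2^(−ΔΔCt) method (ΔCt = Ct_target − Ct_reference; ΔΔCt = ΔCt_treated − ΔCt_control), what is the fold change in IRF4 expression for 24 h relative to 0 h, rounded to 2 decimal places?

ΔCt(0 h) = 25.300 − 19.930 = 5.370
ΔCt(24 h) = 22.760 − 19.870 = 2.890
ΔΔCt = 2.890 − 5.370 = -2.480
Fold change = 2^(−(-2.480)) = 2^2.480 = 5.579

5.58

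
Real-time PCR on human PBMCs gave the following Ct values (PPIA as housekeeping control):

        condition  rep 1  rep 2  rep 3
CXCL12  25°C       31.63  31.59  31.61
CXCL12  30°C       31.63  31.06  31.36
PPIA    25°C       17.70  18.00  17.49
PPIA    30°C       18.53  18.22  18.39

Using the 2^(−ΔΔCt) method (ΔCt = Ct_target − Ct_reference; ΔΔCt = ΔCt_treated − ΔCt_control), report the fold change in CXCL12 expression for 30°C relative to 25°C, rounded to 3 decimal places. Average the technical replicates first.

Mean Ct: CXCL12 25°C 31.610; CXCL12 30°C 31.350; PPIA 25°C 17.730; PPIA 30°C 18.380
ΔCt(25°C) = 31.610 − 17.730 = 13.880
ΔCt(30°C) = 31.350 − 18.380 = 12.970
ΔΔCt = 12.970 − 13.880 = -0.910
Fold change = 2^(−(-0.910)) = 2^0.910 = 1.8790

1.879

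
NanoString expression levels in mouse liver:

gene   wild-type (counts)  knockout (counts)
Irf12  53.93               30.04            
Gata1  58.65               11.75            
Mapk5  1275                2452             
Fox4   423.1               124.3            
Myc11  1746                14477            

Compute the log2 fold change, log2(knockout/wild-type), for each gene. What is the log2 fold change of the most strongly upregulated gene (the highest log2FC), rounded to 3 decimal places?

log2(30.04/53.93) = -0.844  (Irf12)
log2(11.75/58.65) = -2.319  (Gata1)
log2(2452/1275) = 0.943  (Mapk5)
log2(124.3/423.1) = -1.767  (Fox4)
log2(14477/1746) = 3.052  (Myc11)
Myc11 is most strongly upregulated.

3.052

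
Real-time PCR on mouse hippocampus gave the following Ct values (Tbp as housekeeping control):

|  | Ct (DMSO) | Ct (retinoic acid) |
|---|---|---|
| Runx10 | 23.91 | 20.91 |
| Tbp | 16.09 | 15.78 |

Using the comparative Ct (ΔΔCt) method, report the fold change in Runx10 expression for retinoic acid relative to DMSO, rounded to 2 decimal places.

6.45

ΔCt(DMSO) = 23.910 − 16.090 = 7.820
ΔCt(retinoic acid) = 20.910 − 15.780 = 5.130
ΔΔCt = 5.130 − 7.820 = -2.690
Fold change = 2^(−(-2.690)) = 2^2.690 = 6.453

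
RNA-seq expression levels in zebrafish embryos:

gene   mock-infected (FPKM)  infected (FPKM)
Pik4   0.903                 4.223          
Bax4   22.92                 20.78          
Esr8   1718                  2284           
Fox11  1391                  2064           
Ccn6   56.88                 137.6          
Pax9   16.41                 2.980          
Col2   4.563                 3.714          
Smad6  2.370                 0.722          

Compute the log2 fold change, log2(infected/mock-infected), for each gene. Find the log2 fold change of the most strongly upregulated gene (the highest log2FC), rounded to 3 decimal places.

log2(4.223/0.903) = 2.225  (Pik4)
log2(20.78/22.92) = -0.141  (Bax4)
log2(2284/1718) = 0.411  (Esr8)
log2(2064/1391) = 0.569  (Fox11)
log2(137.6/56.88) = 1.274  (Ccn6)
log2(2.980/16.41) = -2.461  (Pax9)
log2(3.714/4.563) = -0.297  (Col2)
log2(0.722/2.370) = -1.715  (Smad6)
Pik4 is most strongly upregulated.

2.225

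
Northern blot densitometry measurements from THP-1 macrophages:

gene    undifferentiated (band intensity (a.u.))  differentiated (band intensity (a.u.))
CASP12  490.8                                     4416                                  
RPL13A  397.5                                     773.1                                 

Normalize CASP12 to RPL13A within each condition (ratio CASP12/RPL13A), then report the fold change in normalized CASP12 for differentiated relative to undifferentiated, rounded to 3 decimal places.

4.626

CASP12/RPL13A (undifferentiated) = 490.8 / 397.5 = 1.2347
CASP12/RPL13A (differentiated) = 4416 / 773.1 = 5.7121
Fold change = 5.7121 / 1.2347 = 4.6262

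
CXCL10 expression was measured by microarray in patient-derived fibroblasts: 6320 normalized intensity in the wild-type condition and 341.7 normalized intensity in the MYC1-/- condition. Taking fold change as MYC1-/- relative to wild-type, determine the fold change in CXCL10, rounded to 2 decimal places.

Fold change = 341.7 / 6320 = 0.054
CXCL10 is downregulated.

0.05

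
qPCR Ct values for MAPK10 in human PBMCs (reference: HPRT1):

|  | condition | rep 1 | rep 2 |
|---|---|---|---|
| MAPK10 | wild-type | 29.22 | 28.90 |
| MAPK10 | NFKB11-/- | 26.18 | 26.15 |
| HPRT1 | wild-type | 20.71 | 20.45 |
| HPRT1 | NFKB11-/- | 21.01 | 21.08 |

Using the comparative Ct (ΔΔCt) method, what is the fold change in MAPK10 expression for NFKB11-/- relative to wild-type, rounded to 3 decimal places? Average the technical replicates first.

10.267

Mean Ct: MAPK10 wild-type 29.060; MAPK10 NFKB11-/- 26.165; HPRT1 wild-type 20.580; HPRT1 NFKB11-/- 21.045
ΔCt(wild-type) = 29.060 − 20.580 = 8.480
ΔCt(NFKB11-/-) = 26.165 − 21.045 = 5.120
ΔΔCt = 5.120 − 8.480 = -3.360
Fold change = 2^(−(-3.360)) = 2^3.360 = 10.2674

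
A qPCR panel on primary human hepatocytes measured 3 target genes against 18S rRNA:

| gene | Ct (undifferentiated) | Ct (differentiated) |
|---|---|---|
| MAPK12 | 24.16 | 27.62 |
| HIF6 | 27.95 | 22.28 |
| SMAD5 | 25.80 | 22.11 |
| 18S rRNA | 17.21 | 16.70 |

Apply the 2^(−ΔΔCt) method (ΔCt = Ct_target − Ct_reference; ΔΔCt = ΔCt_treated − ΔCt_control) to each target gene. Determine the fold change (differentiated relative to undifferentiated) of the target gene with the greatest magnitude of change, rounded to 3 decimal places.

MAPK12: ΔΔCt = (27.62−16.70) − (24.16−17.21) = 10.92 − 6.95 = 3.97; fold change = 2^-3.97 = 0.064
HIF6: ΔΔCt = (22.28−16.70) − (27.95−17.21) = 5.58 − 10.74 = -5.16; fold change = 2^5.16 = 35.753
SMAD5: ΔΔCt = (22.11−16.70) − (25.80−17.21) = 5.41 − 8.59 = -3.18; fold change = 2^3.18 = 9.063
HIF6 has the largest |ΔΔCt| = 5.16.

35.753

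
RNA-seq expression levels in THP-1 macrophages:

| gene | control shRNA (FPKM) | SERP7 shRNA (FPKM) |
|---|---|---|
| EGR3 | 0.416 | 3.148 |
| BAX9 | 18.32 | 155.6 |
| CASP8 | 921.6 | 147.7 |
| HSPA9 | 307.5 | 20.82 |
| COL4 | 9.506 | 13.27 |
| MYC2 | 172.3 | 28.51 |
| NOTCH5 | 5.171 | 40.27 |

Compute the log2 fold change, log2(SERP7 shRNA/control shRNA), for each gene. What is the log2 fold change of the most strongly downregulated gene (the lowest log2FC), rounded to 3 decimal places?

log2(3.148/0.416) = 2.920  (EGR3)
log2(155.6/18.32) = 3.086  (BAX9)
log2(147.7/921.6) = -2.641  (CASP8)
log2(20.82/307.5) = -3.885  (HSPA9)
log2(13.27/9.506) = 0.481  (COL4)
log2(28.51/172.3) = -2.595  (MYC2)
log2(40.27/5.171) = 2.961  (NOTCH5)
HSPA9 is most strongly downregulated.

-3.885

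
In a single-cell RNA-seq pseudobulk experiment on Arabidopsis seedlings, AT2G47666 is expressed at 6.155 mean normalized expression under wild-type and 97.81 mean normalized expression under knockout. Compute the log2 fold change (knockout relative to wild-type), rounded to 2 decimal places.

Fold change = 97.81 / 6.155 = 15.8911
log2(15.8911) = 3.990

3.99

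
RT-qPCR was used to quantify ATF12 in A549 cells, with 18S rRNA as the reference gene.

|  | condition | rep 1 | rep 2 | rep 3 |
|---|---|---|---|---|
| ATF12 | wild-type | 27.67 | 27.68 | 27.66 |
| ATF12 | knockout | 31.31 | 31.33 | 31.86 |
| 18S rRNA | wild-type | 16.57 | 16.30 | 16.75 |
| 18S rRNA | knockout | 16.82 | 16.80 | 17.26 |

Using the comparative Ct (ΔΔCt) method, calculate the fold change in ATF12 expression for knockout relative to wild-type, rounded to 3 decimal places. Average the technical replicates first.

Mean Ct: ATF12 wild-type 27.670; ATF12 knockout 31.500; 18S rRNA wild-type 16.540; 18S rRNA knockout 16.960
ΔCt(wild-type) = 27.670 − 16.540 = 11.130
ΔCt(knockout) = 31.500 − 16.960 = 14.540
ΔΔCt = 14.540 − 11.130 = 3.410
Fold change = 2^(−3.410) = 0.0941

0.094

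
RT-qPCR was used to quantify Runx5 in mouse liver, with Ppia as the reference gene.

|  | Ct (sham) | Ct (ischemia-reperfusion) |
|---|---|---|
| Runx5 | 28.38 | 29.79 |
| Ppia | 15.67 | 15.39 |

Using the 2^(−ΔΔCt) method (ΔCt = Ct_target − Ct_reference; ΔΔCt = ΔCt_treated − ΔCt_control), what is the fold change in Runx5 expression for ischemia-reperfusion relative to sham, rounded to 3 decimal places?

ΔCt(sham) = 28.380 − 15.670 = 12.710
ΔCt(ischemia-reperfusion) = 29.790 − 15.390 = 14.400
ΔΔCt = 14.400 − 12.710 = 1.690
Fold change = 2^(−1.690) = 0.3099

0.310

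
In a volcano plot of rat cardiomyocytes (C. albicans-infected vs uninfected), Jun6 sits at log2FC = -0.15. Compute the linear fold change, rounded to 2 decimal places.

0.90

Fold change = 2^(-0.15) = 0.901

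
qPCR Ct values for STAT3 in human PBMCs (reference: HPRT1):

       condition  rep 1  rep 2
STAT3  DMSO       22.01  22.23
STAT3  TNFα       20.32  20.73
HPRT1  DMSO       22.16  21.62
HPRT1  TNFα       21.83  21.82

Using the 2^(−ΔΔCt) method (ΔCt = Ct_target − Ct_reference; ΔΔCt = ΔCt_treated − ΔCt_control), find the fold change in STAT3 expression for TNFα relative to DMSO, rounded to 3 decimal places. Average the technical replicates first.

2.888

Mean Ct: STAT3 DMSO 22.120; STAT3 TNFα 20.525; HPRT1 DMSO 21.890; HPRT1 TNFα 21.825
ΔCt(DMSO) = 22.120 − 21.890 = 0.230
ΔCt(TNFα) = 20.525 − 21.825 = -1.300
ΔΔCt = -1.300 − 0.230 = -1.530
Fold change = 2^(−(-1.530)) = 2^1.530 = 2.8879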